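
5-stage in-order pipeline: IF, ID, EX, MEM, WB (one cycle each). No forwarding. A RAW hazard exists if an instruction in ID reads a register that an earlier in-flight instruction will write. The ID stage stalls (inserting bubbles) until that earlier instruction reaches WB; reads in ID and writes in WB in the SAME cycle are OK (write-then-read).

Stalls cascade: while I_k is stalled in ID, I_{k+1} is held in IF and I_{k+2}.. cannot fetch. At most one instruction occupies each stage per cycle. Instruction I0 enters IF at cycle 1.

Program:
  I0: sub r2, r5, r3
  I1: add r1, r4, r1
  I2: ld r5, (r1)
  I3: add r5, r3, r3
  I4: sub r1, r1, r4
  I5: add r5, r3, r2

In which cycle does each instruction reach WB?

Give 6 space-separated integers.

I0 sub r2 <- r5,r3: IF@1 ID@2 stall=0 (-) EX@3 MEM@4 WB@5
I1 add r1 <- r4,r1: IF@2 ID@3 stall=0 (-) EX@4 MEM@5 WB@6
I2 ld r5 <- r1: IF@3 ID@4 stall=2 (RAW on I1.r1 (WB@6)) EX@7 MEM@8 WB@9
I3 add r5 <- r3,r3: IF@4 ID@7 stall=0 (-) EX@8 MEM@9 WB@10
I4 sub r1 <- r1,r4: IF@7 ID@8 stall=0 (-) EX@9 MEM@10 WB@11
I5 add r5 <- r3,r2: IF@8 ID@9 stall=0 (-) EX@10 MEM@11 WB@12

Answer: 5 6 9 10 11 12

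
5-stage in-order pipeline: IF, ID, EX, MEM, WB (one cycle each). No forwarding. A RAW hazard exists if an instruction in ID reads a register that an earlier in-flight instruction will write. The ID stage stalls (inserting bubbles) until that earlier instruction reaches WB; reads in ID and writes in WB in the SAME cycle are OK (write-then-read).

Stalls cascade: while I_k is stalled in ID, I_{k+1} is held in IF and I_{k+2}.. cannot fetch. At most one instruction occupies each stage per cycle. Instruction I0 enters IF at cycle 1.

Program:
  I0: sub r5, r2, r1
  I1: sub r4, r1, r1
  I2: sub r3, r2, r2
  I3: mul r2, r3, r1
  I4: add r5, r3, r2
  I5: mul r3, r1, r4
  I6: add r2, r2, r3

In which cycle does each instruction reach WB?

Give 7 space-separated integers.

I0 sub r5 <- r2,r1: IF@1 ID@2 stall=0 (-) EX@3 MEM@4 WB@5
I1 sub r4 <- r1,r1: IF@2 ID@3 stall=0 (-) EX@4 MEM@5 WB@6
I2 sub r3 <- r2,r2: IF@3 ID@4 stall=0 (-) EX@5 MEM@6 WB@7
I3 mul r2 <- r3,r1: IF@4 ID@5 stall=2 (RAW on I2.r3 (WB@7)) EX@8 MEM@9 WB@10
I4 add r5 <- r3,r2: IF@5 ID@8 stall=2 (RAW on I3.r2 (WB@10)) EX@11 MEM@12 WB@13
I5 mul r3 <- r1,r4: IF@8 ID@11 stall=0 (-) EX@12 MEM@13 WB@14
I6 add r2 <- r2,r3: IF@11 ID@12 stall=2 (RAW on I5.r3 (WB@14)) EX@15 MEM@16 WB@17

Answer: 5 6 7 10 13 14 17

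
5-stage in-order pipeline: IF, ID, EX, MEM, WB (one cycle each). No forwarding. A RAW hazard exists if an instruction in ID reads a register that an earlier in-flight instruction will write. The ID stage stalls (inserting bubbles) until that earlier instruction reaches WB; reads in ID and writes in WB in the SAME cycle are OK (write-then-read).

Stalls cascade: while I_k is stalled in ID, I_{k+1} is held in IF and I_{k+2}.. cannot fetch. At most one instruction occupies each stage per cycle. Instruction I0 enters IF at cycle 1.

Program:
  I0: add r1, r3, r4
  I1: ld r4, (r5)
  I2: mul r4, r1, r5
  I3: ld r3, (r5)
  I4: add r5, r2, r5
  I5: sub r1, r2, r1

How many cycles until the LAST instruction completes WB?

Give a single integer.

Answer: 11

Derivation:
I0 add r1 <- r3,r4: IF@1 ID@2 stall=0 (-) EX@3 MEM@4 WB@5
I1 ld r4 <- r5: IF@2 ID@3 stall=0 (-) EX@4 MEM@5 WB@6
I2 mul r4 <- r1,r5: IF@3 ID@4 stall=1 (RAW on I0.r1 (WB@5)) EX@6 MEM@7 WB@8
I3 ld r3 <- r5: IF@4 ID@6 stall=0 (-) EX@7 MEM@8 WB@9
I4 add r5 <- r2,r5: IF@6 ID@7 stall=0 (-) EX@8 MEM@9 WB@10
I5 sub r1 <- r2,r1: IF@7 ID@8 stall=0 (-) EX@9 MEM@10 WB@11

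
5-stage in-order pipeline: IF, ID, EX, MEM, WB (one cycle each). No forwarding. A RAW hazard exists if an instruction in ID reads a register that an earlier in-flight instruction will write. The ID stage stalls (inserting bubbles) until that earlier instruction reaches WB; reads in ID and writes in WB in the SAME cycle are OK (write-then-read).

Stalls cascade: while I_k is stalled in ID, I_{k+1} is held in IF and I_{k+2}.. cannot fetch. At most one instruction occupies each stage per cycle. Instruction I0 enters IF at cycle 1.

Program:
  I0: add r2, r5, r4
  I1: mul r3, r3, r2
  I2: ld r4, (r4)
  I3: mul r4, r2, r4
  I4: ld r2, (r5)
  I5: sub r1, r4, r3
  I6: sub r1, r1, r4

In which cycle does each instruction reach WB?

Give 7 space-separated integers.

I0 add r2 <- r5,r4: IF@1 ID@2 stall=0 (-) EX@3 MEM@4 WB@5
I1 mul r3 <- r3,r2: IF@2 ID@3 stall=2 (RAW on I0.r2 (WB@5)) EX@6 MEM@7 WB@8
I2 ld r4 <- r4: IF@3 ID@6 stall=0 (-) EX@7 MEM@8 WB@9
I3 mul r4 <- r2,r4: IF@6 ID@7 stall=2 (RAW on I2.r4 (WB@9)) EX@10 MEM@11 WB@12
I4 ld r2 <- r5: IF@7 ID@10 stall=0 (-) EX@11 MEM@12 WB@13
I5 sub r1 <- r4,r3: IF@10 ID@11 stall=1 (RAW on I3.r4 (WB@12)) EX@13 MEM@14 WB@15
I6 sub r1 <- r1,r4: IF@11 ID@13 stall=2 (RAW on I5.r1 (WB@15)) EX@16 MEM@17 WB@18

Answer: 5 8 9 12 13 15 18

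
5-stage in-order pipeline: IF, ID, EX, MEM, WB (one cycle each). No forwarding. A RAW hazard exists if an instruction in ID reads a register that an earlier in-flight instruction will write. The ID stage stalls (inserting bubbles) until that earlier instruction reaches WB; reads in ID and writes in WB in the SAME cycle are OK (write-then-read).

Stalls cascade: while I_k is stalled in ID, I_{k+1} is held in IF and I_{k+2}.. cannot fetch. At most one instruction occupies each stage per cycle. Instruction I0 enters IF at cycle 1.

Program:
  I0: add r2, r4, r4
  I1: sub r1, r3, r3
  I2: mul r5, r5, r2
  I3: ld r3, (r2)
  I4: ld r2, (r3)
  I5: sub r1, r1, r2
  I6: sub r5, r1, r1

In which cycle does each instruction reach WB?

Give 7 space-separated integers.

I0 add r2 <- r4,r4: IF@1 ID@2 stall=0 (-) EX@3 MEM@4 WB@5
I1 sub r1 <- r3,r3: IF@2 ID@3 stall=0 (-) EX@4 MEM@5 WB@6
I2 mul r5 <- r5,r2: IF@3 ID@4 stall=1 (RAW on I0.r2 (WB@5)) EX@6 MEM@7 WB@8
I3 ld r3 <- r2: IF@4 ID@6 stall=0 (-) EX@7 MEM@8 WB@9
I4 ld r2 <- r3: IF@6 ID@7 stall=2 (RAW on I3.r3 (WB@9)) EX@10 MEM@11 WB@12
I5 sub r1 <- r1,r2: IF@7 ID@10 stall=2 (RAW on I4.r2 (WB@12)) EX@13 MEM@14 WB@15
I6 sub r5 <- r1,r1: IF@10 ID@13 stall=2 (RAW on I5.r1 (WB@15)) EX@16 MEM@17 WB@18

Answer: 5 6 8 9 12 15 18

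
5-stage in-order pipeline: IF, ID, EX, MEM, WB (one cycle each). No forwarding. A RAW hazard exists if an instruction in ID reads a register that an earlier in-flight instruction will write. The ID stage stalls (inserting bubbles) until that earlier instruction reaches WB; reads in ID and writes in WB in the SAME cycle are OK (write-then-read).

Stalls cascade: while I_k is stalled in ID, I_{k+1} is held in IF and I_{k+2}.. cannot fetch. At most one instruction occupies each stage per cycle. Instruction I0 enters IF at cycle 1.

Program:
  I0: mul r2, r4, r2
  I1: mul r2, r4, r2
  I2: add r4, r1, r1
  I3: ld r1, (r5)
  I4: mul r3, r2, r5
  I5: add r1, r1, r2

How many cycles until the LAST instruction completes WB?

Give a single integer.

Answer: 13

Derivation:
I0 mul r2 <- r4,r2: IF@1 ID@2 stall=0 (-) EX@3 MEM@4 WB@5
I1 mul r2 <- r4,r2: IF@2 ID@3 stall=2 (RAW on I0.r2 (WB@5)) EX@6 MEM@7 WB@8
I2 add r4 <- r1,r1: IF@3 ID@6 stall=0 (-) EX@7 MEM@8 WB@9
I3 ld r1 <- r5: IF@6 ID@7 stall=0 (-) EX@8 MEM@9 WB@10
I4 mul r3 <- r2,r5: IF@7 ID@8 stall=0 (-) EX@9 MEM@10 WB@11
I5 add r1 <- r1,r2: IF@8 ID@9 stall=1 (RAW on I3.r1 (WB@10)) EX@11 MEM@12 WB@13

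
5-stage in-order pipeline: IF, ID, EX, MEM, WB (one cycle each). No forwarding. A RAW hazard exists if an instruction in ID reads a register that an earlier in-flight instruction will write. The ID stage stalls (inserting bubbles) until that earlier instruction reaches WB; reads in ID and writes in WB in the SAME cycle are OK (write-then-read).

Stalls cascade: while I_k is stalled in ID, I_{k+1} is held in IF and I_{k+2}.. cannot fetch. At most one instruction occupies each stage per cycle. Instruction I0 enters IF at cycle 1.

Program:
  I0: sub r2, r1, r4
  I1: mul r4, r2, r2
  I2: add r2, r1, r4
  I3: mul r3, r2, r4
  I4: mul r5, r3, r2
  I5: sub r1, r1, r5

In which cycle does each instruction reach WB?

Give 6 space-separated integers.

I0 sub r2 <- r1,r4: IF@1 ID@2 stall=0 (-) EX@3 MEM@4 WB@5
I1 mul r4 <- r2,r2: IF@2 ID@3 stall=2 (RAW on I0.r2 (WB@5)) EX@6 MEM@7 WB@8
I2 add r2 <- r1,r4: IF@3 ID@6 stall=2 (RAW on I1.r4 (WB@8)) EX@9 MEM@10 WB@11
I3 mul r3 <- r2,r4: IF@6 ID@9 stall=2 (RAW on I2.r2 (WB@11)) EX@12 MEM@13 WB@14
I4 mul r5 <- r3,r2: IF@9 ID@12 stall=2 (RAW on I3.r3 (WB@14)) EX@15 MEM@16 WB@17
I5 sub r1 <- r1,r5: IF@12 ID@15 stall=2 (RAW on I4.r5 (WB@17)) EX@18 MEM@19 WB@20

Answer: 5 8 11 14 17 20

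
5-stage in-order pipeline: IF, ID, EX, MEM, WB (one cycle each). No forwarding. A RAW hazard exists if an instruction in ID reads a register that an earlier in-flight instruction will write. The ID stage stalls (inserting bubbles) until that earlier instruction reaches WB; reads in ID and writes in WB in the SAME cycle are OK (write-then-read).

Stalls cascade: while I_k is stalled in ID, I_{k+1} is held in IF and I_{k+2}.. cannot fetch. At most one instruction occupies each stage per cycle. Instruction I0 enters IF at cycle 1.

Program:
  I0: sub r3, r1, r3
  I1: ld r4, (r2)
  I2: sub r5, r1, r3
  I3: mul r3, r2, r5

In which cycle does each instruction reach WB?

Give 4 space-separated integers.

Answer: 5 6 8 11

Derivation:
I0 sub r3 <- r1,r3: IF@1 ID@2 stall=0 (-) EX@3 MEM@4 WB@5
I1 ld r4 <- r2: IF@2 ID@3 stall=0 (-) EX@4 MEM@5 WB@6
I2 sub r5 <- r1,r3: IF@3 ID@4 stall=1 (RAW on I0.r3 (WB@5)) EX@6 MEM@7 WB@8
I3 mul r3 <- r2,r5: IF@4 ID@6 stall=2 (RAW on I2.r5 (WB@8)) EX@9 MEM@10 WB@11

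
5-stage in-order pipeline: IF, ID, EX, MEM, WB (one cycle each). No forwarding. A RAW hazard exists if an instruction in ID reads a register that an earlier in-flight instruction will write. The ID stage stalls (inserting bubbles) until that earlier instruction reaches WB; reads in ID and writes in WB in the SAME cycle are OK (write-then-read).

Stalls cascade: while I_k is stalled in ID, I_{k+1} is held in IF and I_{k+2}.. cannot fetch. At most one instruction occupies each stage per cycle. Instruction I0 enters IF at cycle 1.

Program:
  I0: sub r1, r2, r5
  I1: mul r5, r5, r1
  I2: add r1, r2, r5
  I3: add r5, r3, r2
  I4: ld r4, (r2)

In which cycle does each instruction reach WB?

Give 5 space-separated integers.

Answer: 5 8 11 12 13

Derivation:
I0 sub r1 <- r2,r5: IF@1 ID@2 stall=0 (-) EX@3 MEM@4 WB@5
I1 mul r5 <- r5,r1: IF@2 ID@3 stall=2 (RAW on I0.r1 (WB@5)) EX@6 MEM@7 WB@8
I2 add r1 <- r2,r5: IF@3 ID@6 stall=2 (RAW on I1.r5 (WB@8)) EX@9 MEM@10 WB@11
I3 add r5 <- r3,r2: IF@6 ID@9 stall=0 (-) EX@10 MEM@11 WB@12
I4 ld r4 <- r2: IF@9 ID@10 stall=0 (-) EX@11 MEM@12 WB@13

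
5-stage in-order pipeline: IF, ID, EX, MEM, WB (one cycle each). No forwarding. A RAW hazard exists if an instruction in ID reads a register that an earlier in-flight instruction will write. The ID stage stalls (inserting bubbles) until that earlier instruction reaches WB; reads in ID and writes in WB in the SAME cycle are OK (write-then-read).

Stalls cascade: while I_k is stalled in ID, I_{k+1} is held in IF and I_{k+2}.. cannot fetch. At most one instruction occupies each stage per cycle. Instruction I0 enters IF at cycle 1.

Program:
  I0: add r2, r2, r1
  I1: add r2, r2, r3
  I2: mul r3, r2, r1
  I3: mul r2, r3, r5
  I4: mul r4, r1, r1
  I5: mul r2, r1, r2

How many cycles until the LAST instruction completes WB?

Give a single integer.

I0 add r2 <- r2,r1: IF@1 ID@2 stall=0 (-) EX@3 MEM@4 WB@5
I1 add r2 <- r2,r3: IF@2 ID@3 stall=2 (RAW on I0.r2 (WB@5)) EX@6 MEM@7 WB@8
I2 mul r3 <- r2,r1: IF@3 ID@6 stall=2 (RAW on I1.r2 (WB@8)) EX@9 MEM@10 WB@11
I3 mul r2 <- r3,r5: IF@6 ID@9 stall=2 (RAW on I2.r3 (WB@11)) EX@12 MEM@13 WB@14
I4 mul r4 <- r1,r1: IF@9 ID@12 stall=0 (-) EX@13 MEM@14 WB@15
I5 mul r2 <- r1,r2: IF@12 ID@13 stall=1 (RAW on I3.r2 (WB@14)) EX@15 MEM@16 WB@17

Answer: 17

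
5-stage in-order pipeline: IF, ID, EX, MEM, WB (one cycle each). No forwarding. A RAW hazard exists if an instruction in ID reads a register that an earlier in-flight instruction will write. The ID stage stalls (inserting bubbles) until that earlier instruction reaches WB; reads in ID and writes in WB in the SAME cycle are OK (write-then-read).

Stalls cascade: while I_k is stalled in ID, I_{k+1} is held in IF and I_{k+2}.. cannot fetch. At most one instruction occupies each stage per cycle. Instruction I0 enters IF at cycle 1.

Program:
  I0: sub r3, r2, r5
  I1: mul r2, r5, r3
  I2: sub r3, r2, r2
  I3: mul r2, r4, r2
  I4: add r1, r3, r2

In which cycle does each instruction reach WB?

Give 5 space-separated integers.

I0 sub r3 <- r2,r5: IF@1 ID@2 stall=0 (-) EX@3 MEM@4 WB@5
I1 mul r2 <- r5,r3: IF@2 ID@3 stall=2 (RAW on I0.r3 (WB@5)) EX@6 MEM@7 WB@8
I2 sub r3 <- r2,r2: IF@3 ID@6 stall=2 (RAW on I1.r2 (WB@8)) EX@9 MEM@10 WB@11
I3 mul r2 <- r4,r2: IF@6 ID@9 stall=0 (-) EX@10 MEM@11 WB@12
I4 add r1 <- r3,r2: IF@9 ID@10 stall=2 (RAW on I3.r2 (WB@12)) EX@13 MEM@14 WB@15

Answer: 5 8 11 12 15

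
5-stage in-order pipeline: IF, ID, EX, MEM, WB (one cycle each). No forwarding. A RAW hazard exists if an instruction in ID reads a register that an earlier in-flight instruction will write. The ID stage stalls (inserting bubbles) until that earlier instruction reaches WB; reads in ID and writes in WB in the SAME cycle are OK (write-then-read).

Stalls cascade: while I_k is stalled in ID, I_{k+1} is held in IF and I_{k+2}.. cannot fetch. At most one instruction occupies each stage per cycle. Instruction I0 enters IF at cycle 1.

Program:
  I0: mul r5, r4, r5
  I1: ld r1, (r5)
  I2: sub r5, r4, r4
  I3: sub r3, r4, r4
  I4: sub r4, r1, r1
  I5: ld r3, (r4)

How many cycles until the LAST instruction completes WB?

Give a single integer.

Answer: 14

Derivation:
I0 mul r5 <- r4,r5: IF@1 ID@2 stall=0 (-) EX@3 MEM@4 WB@5
I1 ld r1 <- r5: IF@2 ID@3 stall=2 (RAW on I0.r5 (WB@5)) EX@6 MEM@7 WB@8
I2 sub r5 <- r4,r4: IF@3 ID@6 stall=0 (-) EX@7 MEM@8 WB@9
I3 sub r3 <- r4,r4: IF@6 ID@7 stall=0 (-) EX@8 MEM@9 WB@10
I4 sub r4 <- r1,r1: IF@7 ID@8 stall=0 (-) EX@9 MEM@10 WB@11
I5 ld r3 <- r4: IF@8 ID@9 stall=2 (RAW on I4.r4 (WB@11)) EX@12 MEM@13 WB@14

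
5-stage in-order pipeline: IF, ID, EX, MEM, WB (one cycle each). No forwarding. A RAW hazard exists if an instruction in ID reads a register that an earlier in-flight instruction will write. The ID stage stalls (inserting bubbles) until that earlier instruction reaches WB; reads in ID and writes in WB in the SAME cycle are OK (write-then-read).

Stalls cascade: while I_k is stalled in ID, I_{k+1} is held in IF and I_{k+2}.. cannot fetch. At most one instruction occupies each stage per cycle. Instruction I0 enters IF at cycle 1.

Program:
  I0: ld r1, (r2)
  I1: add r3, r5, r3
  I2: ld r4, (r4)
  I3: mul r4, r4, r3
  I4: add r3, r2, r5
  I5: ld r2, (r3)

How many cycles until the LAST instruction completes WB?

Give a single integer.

Answer: 14

Derivation:
I0 ld r1 <- r2: IF@1 ID@2 stall=0 (-) EX@3 MEM@4 WB@5
I1 add r3 <- r5,r3: IF@2 ID@3 stall=0 (-) EX@4 MEM@5 WB@6
I2 ld r4 <- r4: IF@3 ID@4 stall=0 (-) EX@5 MEM@6 WB@7
I3 mul r4 <- r4,r3: IF@4 ID@5 stall=2 (RAW on I2.r4 (WB@7)) EX@8 MEM@9 WB@10
I4 add r3 <- r2,r5: IF@5 ID@8 stall=0 (-) EX@9 MEM@10 WB@11
I5 ld r2 <- r3: IF@8 ID@9 stall=2 (RAW on I4.r3 (WB@11)) EX@12 MEM@13 WB@14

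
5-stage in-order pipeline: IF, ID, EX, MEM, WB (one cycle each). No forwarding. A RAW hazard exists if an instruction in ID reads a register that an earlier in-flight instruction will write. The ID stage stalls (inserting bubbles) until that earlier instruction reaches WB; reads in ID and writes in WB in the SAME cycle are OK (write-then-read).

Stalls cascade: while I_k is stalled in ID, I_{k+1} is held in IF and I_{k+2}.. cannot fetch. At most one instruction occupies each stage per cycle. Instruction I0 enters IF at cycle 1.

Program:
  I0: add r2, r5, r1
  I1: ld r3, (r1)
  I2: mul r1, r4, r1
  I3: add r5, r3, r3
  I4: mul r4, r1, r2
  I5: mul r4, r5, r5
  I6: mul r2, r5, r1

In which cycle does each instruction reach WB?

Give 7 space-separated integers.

I0 add r2 <- r5,r1: IF@1 ID@2 stall=0 (-) EX@3 MEM@4 WB@5
I1 ld r3 <- r1: IF@2 ID@3 stall=0 (-) EX@4 MEM@5 WB@6
I2 mul r1 <- r4,r1: IF@3 ID@4 stall=0 (-) EX@5 MEM@6 WB@7
I3 add r5 <- r3,r3: IF@4 ID@5 stall=1 (RAW on I1.r3 (WB@6)) EX@7 MEM@8 WB@9
I4 mul r4 <- r1,r2: IF@5 ID@7 stall=0 (-) EX@8 MEM@9 WB@10
I5 mul r4 <- r5,r5: IF@7 ID@8 stall=1 (RAW on I3.r5 (WB@9)) EX@10 MEM@11 WB@12
I6 mul r2 <- r5,r1: IF@8 ID@10 stall=0 (-) EX@11 MEM@12 WB@13

Answer: 5 6 7 9 10 12 13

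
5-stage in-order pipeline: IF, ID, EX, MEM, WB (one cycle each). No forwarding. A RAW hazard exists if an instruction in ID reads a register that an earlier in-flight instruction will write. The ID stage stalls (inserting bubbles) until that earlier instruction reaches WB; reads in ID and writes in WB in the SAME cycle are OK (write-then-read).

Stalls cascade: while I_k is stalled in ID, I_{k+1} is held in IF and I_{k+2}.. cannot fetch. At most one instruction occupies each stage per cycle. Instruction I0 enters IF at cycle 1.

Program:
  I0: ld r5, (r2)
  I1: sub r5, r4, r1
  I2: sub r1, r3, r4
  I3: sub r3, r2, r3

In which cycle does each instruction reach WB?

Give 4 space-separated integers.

I0 ld r5 <- r2: IF@1 ID@2 stall=0 (-) EX@3 MEM@4 WB@5
I1 sub r5 <- r4,r1: IF@2 ID@3 stall=0 (-) EX@4 MEM@5 WB@6
I2 sub r1 <- r3,r4: IF@3 ID@4 stall=0 (-) EX@5 MEM@6 WB@7
I3 sub r3 <- r2,r3: IF@4 ID@5 stall=0 (-) EX@6 MEM@7 WB@8

Answer: 5 6 7 8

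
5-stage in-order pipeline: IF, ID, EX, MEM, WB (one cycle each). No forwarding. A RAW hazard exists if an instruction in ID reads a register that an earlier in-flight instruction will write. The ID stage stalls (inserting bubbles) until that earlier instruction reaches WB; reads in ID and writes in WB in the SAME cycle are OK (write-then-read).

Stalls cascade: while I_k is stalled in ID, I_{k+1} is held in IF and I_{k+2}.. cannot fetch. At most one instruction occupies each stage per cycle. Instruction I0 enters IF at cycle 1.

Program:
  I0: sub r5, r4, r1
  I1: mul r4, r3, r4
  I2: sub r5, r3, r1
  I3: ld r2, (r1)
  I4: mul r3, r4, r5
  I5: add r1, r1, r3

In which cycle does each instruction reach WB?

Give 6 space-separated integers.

Answer: 5 6 7 8 10 13

Derivation:
I0 sub r5 <- r4,r1: IF@1 ID@2 stall=0 (-) EX@3 MEM@4 WB@5
I1 mul r4 <- r3,r4: IF@2 ID@3 stall=0 (-) EX@4 MEM@5 WB@6
I2 sub r5 <- r3,r1: IF@3 ID@4 stall=0 (-) EX@5 MEM@6 WB@7
I3 ld r2 <- r1: IF@4 ID@5 stall=0 (-) EX@6 MEM@7 WB@8
I4 mul r3 <- r4,r5: IF@5 ID@6 stall=1 (RAW on I2.r5 (WB@7)) EX@8 MEM@9 WB@10
I5 add r1 <- r1,r3: IF@6 ID@8 stall=2 (RAW on I4.r3 (WB@10)) EX@11 MEM@12 WB@13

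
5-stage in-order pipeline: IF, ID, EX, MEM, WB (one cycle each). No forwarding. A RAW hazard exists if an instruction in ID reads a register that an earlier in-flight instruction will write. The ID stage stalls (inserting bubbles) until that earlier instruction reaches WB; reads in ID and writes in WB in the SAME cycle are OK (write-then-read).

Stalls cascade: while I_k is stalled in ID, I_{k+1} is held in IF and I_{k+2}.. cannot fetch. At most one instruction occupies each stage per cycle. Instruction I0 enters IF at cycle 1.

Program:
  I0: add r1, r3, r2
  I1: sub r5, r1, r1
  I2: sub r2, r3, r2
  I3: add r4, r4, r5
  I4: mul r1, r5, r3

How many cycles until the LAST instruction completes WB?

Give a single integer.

I0 add r1 <- r3,r2: IF@1 ID@2 stall=0 (-) EX@3 MEM@4 WB@5
I1 sub r5 <- r1,r1: IF@2 ID@3 stall=2 (RAW on I0.r1 (WB@5)) EX@6 MEM@7 WB@8
I2 sub r2 <- r3,r2: IF@3 ID@6 stall=0 (-) EX@7 MEM@8 WB@9
I3 add r4 <- r4,r5: IF@6 ID@7 stall=1 (RAW on I1.r5 (WB@8)) EX@9 MEM@10 WB@11
I4 mul r1 <- r5,r3: IF@7 ID@9 stall=0 (-) EX@10 MEM@11 WB@12

Answer: 12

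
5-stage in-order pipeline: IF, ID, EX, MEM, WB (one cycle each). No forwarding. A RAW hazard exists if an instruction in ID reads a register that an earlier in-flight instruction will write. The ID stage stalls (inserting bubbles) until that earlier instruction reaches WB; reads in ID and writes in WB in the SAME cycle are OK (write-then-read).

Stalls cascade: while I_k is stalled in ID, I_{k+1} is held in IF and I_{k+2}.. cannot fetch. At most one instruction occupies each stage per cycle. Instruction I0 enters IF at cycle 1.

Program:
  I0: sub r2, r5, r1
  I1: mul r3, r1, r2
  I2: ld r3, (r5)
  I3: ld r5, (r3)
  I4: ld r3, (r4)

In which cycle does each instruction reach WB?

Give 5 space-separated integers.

I0 sub r2 <- r5,r1: IF@1 ID@2 stall=0 (-) EX@3 MEM@4 WB@5
I1 mul r3 <- r1,r2: IF@2 ID@3 stall=2 (RAW on I0.r2 (WB@5)) EX@6 MEM@7 WB@8
I2 ld r3 <- r5: IF@3 ID@6 stall=0 (-) EX@7 MEM@8 WB@9
I3 ld r5 <- r3: IF@6 ID@7 stall=2 (RAW on I2.r3 (WB@9)) EX@10 MEM@11 WB@12
I4 ld r3 <- r4: IF@7 ID@10 stall=0 (-) EX@11 MEM@12 WB@13

Answer: 5 8 9 12 13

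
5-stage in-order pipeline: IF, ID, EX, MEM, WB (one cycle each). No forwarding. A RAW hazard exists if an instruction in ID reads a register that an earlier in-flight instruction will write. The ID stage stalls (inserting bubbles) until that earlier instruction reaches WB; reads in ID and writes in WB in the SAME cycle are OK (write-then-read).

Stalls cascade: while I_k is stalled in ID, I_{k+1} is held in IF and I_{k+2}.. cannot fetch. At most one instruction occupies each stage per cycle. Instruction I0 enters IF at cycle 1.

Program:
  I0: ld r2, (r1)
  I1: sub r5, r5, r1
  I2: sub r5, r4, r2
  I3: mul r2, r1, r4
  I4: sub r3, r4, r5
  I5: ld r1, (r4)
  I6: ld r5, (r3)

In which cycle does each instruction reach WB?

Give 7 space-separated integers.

Answer: 5 6 8 9 11 12 14

Derivation:
I0 ld r2 <- r1: IF@1 ID@2 stall=0 (-) EX@3 MEM@4 WB@5
I1 sub r5 <- r5,r1: IF@2 ID@3 stall=0 (-) EX@4 MEM@5 WB@6
I2 sub r5 <- r4,r2: IF@3 ID@4 stall=1 (RAW on I0.r2 (WB@5)) EX@6 MEM@7 WB@8
I3 mul r2 <- r1,r4: IF@4 ID@6 stall=0 (-) EX@7 MEM@8 WB@9
I4 sub r3 <- r4,r5: IF@6 ID@7 stall=1 (RAW on I2.r5 (WB@8)) EX@9 MEM@10 WB@11
I5 ld r1 <- r4: IF@7 ID@9 stall=0 (-) EX@10 MEM@11 WB@12
I6 ld r5 <- r3: IF@9 ID@10 stall=1 (RAW on I4.r3 (WB@11)) EX@12 MEM@13 WB@14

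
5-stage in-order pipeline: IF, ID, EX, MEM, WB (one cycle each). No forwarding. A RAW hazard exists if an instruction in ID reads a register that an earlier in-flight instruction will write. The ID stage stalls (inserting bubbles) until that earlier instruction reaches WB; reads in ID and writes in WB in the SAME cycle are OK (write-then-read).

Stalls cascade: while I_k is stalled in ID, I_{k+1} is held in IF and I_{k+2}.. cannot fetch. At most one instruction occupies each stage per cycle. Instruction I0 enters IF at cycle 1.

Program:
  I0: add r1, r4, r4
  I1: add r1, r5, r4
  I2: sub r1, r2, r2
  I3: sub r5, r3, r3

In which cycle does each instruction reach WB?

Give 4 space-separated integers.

I0 add r1 <- r4,r4: IF@1 ID@2 stall=0 (-) EX@3 MEM@4 WB@5
I1 add r1 <- r5,r4: IF@2 ID@3 stall=0 (-) EX@4 MEM@5 WB@6
I2 sub r1 <- r2,r2: IF@3 ID@4 stall=0 (-) EX@5 MEM@6 WB@7
I3 sub r5 <- r3,r3: IF@4 ID@5 stall=0 (-) EX@6 MEM@7 WB@8

Answer: 5 6 7 8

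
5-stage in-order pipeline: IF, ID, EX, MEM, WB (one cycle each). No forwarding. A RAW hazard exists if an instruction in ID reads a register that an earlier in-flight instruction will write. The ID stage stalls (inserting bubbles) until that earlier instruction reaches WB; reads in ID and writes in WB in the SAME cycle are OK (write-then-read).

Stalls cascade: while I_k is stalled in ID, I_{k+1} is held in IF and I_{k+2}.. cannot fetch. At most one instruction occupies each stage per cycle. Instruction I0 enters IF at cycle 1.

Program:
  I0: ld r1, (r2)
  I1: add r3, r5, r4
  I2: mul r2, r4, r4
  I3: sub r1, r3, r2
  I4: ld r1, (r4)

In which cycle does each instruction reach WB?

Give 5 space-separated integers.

I0 ld r1 <- r2: IF@1 ID@2 stall=0 (-) EX@3 MEM@4 WB@5
I1 add r3 <- r5,r4: IF@2 ID@3 stall=0 (-) EX@4 MEM@5 WB@6
I2 mul r2 <- r4,r4: IF@3 ID@4 stall=0 (-) EX@5 MEM@6 WB@7
I3 sub r1 <- r3,r2: IF@4 ID@5 stall=2 (RAW on I2.r2 (WB@7)) EX@8 MEM@9 WB@10
I4 ld r1 <- r4: IF@5 ID@8 stall=0 (-) EX@9 MEM@10 WB@11

Answer: 5 6 7 10 11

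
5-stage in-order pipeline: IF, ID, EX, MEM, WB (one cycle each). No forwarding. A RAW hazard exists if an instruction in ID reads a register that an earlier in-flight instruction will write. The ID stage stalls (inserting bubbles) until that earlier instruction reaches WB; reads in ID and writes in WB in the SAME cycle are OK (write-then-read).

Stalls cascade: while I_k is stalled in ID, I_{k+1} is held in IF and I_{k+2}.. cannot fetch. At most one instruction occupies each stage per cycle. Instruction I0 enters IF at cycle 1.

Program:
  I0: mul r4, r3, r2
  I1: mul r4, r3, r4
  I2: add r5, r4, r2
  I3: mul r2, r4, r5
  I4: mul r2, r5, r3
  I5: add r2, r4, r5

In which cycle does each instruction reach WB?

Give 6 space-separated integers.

Answer: 5 8 11 14 15 16

Derivation:
I0 mul r4 <- r3,r2: IF@1 ID@2 stall=0 (-) EX@3 MEM@4 WB@5
I1 mul r4 <- r3,r4: IF@2 ID@3 stall=2 (RAW on I0.r4 (WB@5)) EX@6 MEM@7 WB@8
I2 add r5 <- r4,r2: IF@3 ID@6 stall=2 (RAW on I1.r4 (WB@8)) EX@9 MEM@10 WB@11
I3 mul r2 <- r4,r5: IF@6 ID@9 stall=2 (RAW on I2.r5 (WB@11)) EX@12 MEM@13 WB@14
I4 mul r2 <- r5,r3: IF@9 ID@12 stall=0 (-) EX@13 MEM@14 WB@15
I5 add r2 <- r4,r5: IF@12 ID@13 stall=0 (-) EX@14 MEM@15 WB@16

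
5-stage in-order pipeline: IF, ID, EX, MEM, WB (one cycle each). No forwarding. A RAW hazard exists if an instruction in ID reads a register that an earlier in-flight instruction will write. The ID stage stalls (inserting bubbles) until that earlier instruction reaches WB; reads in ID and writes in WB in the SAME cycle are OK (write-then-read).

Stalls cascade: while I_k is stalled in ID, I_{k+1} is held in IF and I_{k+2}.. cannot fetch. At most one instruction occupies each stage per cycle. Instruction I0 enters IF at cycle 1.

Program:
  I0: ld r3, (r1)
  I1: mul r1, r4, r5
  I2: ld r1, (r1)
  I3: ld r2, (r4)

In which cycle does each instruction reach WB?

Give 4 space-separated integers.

I0 ld r3 <- r1: IF@1 ID@2 stall=0 (-) EX@3 MEM@4 WB@5
I1 mul r1 <- r4,r5: IF@2 ID@3 stall=0 (-) EX@4 MEM@5 WB@6
I2 ld r1 <- r1: IF@3 ID@4 stall=2 (RAW on I1.r1 (WB@6)) EX@7 MEM@8 WB@9
I3 ld r2 <- r4: IF@4 ID@7 stall=0 (-) EX@8 MEM@9 WB@10

Answer: 5 6 9 10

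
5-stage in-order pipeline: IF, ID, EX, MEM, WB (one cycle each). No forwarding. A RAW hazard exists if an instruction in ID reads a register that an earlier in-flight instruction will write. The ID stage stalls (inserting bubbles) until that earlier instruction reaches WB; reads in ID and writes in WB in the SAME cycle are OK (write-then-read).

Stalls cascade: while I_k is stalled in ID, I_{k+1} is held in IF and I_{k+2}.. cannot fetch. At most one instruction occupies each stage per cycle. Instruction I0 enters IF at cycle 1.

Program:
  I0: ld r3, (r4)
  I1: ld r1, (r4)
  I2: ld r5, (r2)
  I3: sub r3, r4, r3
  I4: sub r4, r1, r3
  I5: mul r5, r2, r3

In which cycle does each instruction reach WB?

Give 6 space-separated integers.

I0 ld r3 <- r4: IF@1 ID@2 stall=0 (-) EX@3 MEM@4 WB@5
I1 ld r1 <- r4: IF@2 ID@3 stall=0 (-) EX@4 MEM@5 WB@6
I2 ld r5 <- r2: IF@3 ID@4 stall=0 (-) EX@5 MEM@6 WB@7
I3 sub r3 <- r4,r3: IF@4 ID@5 stall=0 (-) EX@6 MEM@7 WB@8
I4 sub r4 <- r1,r3: IF@5 ID@6 stall=2 (RAW on I3.r3 (WB@8)) EX@9 MEM@10 WB@11
I5 mul r5 <- r2,r3: IF@6 ID@9 stall=0 (-) EX@10 MEM@11 WB@12

Answer: 5 6 7 8 11 12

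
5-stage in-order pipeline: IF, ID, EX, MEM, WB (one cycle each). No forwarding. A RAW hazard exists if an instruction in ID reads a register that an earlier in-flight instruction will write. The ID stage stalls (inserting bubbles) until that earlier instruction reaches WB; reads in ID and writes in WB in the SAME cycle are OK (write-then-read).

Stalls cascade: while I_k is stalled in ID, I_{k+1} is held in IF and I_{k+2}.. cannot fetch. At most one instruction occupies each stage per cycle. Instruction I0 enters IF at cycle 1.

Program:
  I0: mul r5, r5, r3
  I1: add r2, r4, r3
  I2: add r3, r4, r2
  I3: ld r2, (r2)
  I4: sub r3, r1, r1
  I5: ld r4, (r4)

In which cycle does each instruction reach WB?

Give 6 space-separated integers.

I0 mul r5 <- r5,r3: IF@1 ID@2 stall=0 (-) EX@3 MEM@4 WB@5
I1 add r2 <- r4,r3: IF@2 ID@3 stall=0 (-) EX@4 MEM@5 WB@6
I2 add r3 <- r4,r2: IF@3 ID@4 stall=2 (RAW on I1.r2 (WB@6)) EX@7 MEM@8 WB@9
I3 ld r2 <- r2: IF@4 ID@7 stall=0 (-) EX@8 MEM@9 WB@10
I4 sub r3 <- r1,r1: IF@7 ID@8 stall=0 (-) EX@9 MEM@10 WB@11
I5 ld r4 <- r4: IF@8 ID@9 stall=0 (-) EX@10 MEM@11 WB@12

Answer: 5 6 9 10 11 12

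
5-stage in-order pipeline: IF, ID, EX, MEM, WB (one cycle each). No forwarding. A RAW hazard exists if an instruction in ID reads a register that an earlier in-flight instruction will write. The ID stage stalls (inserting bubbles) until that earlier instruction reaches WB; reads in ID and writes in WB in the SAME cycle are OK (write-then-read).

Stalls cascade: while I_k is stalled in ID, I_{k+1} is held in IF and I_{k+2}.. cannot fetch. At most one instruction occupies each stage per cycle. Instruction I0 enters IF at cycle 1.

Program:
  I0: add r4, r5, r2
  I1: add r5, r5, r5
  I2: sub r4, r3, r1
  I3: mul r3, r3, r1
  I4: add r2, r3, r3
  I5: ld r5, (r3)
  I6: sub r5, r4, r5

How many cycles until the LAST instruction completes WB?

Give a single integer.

I0 add r4 <- r5,r2: IF@1 ID@2 stall=0 (-) EX@3 MEM@4 WB@5
I1 add r5 <- r5,r5: IF@2 ID@3 stall=0 (-) EX@4 MEM@5 WB@6
I2 sub r4 <- r3,r1: IF@3 ID@4 stall=0 (-) EX@5 MEM@6 WB@7
I3 mul r3 <- r3,r1: IF@4 ID@5 stall=0 (-) EX@6 MEM@7 WB@8
I4 add r2 <- r3,r3: IF@5 ID@6 stall=2 (RAW on I3.r3 (WB@8)) EX@9 MEM@10 WB@11
I5 ld r5 <- r3: IF@6 ID@9 stall=0 (-) EX@10 MEM@11 WB@12
I6 sub r5 <- r4,r5: IF@9 ID@10 stall=2 (RAW on I5.r5 (WB@12)) EX@13 MEM@14 WB@15

Answer: 15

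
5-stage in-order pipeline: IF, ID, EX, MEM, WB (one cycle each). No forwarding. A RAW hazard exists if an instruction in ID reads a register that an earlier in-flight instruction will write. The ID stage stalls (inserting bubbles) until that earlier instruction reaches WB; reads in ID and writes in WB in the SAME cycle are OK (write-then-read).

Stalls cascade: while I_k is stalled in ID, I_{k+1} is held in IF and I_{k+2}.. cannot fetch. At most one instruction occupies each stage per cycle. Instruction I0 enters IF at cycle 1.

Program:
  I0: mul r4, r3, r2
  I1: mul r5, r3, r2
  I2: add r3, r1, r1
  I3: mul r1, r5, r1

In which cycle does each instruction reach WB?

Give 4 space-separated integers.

I0 mul r4 <- r3,r2: IF@1 ID@2 stall=0 (-) EX@3 MEM@4 WB@5
I1 mul r5 <- r3,r2: IF@2 ID@3 stall=0 (-) EX@4 MEM@5 WB@6
I2 add r3 <- r1,r1: IF@3 ID@4 stall=0 (-) EX@5 MEM@6 WB@7
I3 mul r1 <- r5,r1: IF@4 ID@5 stall=1 (RAW on I1.r5 (WB@6)) EX@7 MEM@8 WB@9

Answer: 5 6 7 9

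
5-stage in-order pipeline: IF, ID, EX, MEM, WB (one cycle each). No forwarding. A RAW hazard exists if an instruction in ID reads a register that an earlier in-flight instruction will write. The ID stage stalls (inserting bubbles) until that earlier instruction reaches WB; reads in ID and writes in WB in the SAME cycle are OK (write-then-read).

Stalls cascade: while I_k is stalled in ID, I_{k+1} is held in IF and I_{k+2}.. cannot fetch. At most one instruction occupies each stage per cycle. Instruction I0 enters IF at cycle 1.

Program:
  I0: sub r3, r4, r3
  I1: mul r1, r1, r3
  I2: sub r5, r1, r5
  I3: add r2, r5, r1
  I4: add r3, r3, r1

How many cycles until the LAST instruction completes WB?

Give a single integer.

Answer: 15

Derivation:
I0 sub r3 <- r4,r3: IF@1 ID@2 stall=0 (-) EX@3 MEM@4 WB@5
I1 mul r1 <- r1,r3: IF@2 ID@3 stall=2 (RAW on I0.r3 (WB@5)) EX@6 MEM@7 WB@8
I2 sub r5 <- r1,r5: IF@3 ID@6 stall=2 (RAW on I1.r1 (WB@8)) EX@9 MEM@10 WB@11
I3 add r2 <- r5,r1: IF@6 ID@9 stall=2 (RAW on I2.r5 (WB@11)) EX@12 MEM@13 WB@14
I4 add r3 <- r3,r1: IF@9 ID@12 stall=0 (-) EX@13 MEM@14 WB@15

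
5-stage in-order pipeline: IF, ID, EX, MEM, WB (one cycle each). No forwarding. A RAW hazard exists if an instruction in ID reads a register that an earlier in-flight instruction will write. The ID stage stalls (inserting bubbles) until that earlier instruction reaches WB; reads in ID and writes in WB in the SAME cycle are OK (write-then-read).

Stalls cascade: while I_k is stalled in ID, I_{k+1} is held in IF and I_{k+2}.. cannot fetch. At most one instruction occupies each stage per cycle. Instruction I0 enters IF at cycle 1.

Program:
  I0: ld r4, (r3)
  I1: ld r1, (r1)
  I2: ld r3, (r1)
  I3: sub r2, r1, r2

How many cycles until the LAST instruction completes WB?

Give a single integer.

Answer: 10

Derivation:
I0 ld r4 <- r3: IF@1 ID@2 stall=0 (-) EX@3 MEM@4 WB@5
I1 ld r1 <- r1: IF@2 ID@3 stall=0 (-) EX@4 MEM@5 WB@6
I2 ld r3 <- r1: IF@3 ID@4 stall=2 (RAW on I1.r1 (WB@6)) EX@7 MEM@8 WB@9
I3 sub r2 <- r1,r2: IF@4 ID@7 stall=0 (-) EX@8 MEM@9 WB@10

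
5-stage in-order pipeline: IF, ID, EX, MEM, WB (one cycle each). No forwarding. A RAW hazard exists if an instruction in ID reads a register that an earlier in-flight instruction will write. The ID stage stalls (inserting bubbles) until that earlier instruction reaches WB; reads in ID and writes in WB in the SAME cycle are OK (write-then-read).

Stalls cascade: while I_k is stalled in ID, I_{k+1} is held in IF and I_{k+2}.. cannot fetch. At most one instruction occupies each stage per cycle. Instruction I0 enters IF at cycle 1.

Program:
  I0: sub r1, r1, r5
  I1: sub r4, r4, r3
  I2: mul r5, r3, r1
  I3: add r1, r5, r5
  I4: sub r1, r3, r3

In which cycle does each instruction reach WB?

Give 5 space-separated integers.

I0 sub r1 <- r1,r5: IF@1 ID@2 stall=0 (-) EX@3 MEM@4 WB@5
I1 sub r4 <- r4,r3: IF@2 ID@3 stall=0 (-) EX@4 MEM@5 WB@6
I2 mul r5 <- r3,r1: IF@3 ID@4 stall=1 (RAW on I0.r1 (WB@5)) EX@6 MEM@7 WB@8
I3 add r1 <- r5,r5: IF@4 ID@6 stall=2 (RAW on I2.r5 (WB@8)) EX@9 MEM@10 WB@11
I4 sub r1 <- r3,r3: IF@6 ID@9 stall=0 (-) EX@10 MEM@11 WB@12

Answer: 5 6 8 11 12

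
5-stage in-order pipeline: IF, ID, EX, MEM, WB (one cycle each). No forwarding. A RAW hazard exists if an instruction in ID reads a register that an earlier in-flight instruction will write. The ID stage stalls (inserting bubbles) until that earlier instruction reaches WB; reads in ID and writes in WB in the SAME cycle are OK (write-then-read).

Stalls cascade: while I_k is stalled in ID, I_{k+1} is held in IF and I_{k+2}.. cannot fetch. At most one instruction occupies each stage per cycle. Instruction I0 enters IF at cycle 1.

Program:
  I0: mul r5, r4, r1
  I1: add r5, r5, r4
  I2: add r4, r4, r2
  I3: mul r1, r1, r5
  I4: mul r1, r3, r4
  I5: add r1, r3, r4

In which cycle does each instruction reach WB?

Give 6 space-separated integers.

Answer: 5 8 9 11 12 13

Derivation:
I0 mul r5 <- r4,r1: IF@1 ID@2 stall=0 (-) EX@3 MEM@4 WB@5
I1 add r5 <- r5,r4: IF@2 ID@3 stall=2 (RAW on I0.r5 (WB@5)) EX@6 MEM@7 WB@8
I2 add r4 <- r4,r2: IF@3 ID@6 stall=0 (-) EX@7 MEM@8 WB@9
I3 mul r1 <- r1,r5: IF@6 ID@7 stall=1 (RAW on I1.r5 (WB@8)) EX@9 MEM@10 WB@11
I4 mul r1 <- r3,r4: IF@7 ID@9 stall=0 (-) EX@10 MEM@11 WB@12
I5 add r1 <- r3,r4: IF@9 ID@10 stall=0 (-) EX@11 MEM@12 WB@13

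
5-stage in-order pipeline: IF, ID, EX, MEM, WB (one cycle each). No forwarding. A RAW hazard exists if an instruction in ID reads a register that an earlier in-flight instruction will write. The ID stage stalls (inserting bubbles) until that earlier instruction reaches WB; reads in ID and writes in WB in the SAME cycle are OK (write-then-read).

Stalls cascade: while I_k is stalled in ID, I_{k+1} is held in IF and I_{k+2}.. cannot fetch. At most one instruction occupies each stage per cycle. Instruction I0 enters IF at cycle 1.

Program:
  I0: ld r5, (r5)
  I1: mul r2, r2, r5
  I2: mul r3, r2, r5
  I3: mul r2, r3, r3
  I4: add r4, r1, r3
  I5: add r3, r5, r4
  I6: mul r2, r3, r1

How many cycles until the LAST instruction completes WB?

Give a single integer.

I0 ld r5 <- r5: IF@1 ID@2 stall=0 (-) EX@3 MEM@4 WB@5
I1 mul r2 <- r2,r5: IF@2 ID@3 stall=2 (RAW on I0.r5 (WB@5)) EX@6 MEM@7 WB@8
I2 mul r3 <- r2,r5: IF@3 ID@6 stall=2 (RAW on I1.r2 (WB@8)) EX@9 MEM@10 WB@11
I3 mul r2 <- r3,r3: IF@6 ID@9 stall=2 (RAW on I2.r3 (WB@11)) EX@12 MEM@13 WB@14
I4 add r4 <- r1,r3: IF@9 ID@12 stall=0 (-) EX@13 MEM@14 WB@15
I5 add r3 <- r5,r4: IF@12 ID@13 stall=2 (RAW on I4.r4 (WB@15)) EX@16 MEM@17 WB@18
I6 mul r2 <- r3,r1: IF@13 ID@16 stall=2 (RAW on I5.r3 (WB@18)) EX@19 MEM@20 WB@21

Answer: 21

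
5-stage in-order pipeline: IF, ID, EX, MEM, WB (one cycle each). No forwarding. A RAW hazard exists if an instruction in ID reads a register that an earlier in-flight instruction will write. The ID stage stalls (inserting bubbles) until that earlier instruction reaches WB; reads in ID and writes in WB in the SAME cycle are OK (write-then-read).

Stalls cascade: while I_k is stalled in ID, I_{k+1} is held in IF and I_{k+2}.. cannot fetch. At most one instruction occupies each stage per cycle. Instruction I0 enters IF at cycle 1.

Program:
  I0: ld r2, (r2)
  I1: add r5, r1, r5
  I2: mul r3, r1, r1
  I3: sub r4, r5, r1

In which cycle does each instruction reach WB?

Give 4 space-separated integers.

I0 ld r2 <- r2: IF@1 ID@2 stall=0 (-) EX@3 MEM@4 WB@5
I1 add r5 <- r1,r5: IF@2 ID@3 stall=0 (-) EX@4 MEM@5 WB@6
I2 mul r3 <- r1,r1: IF@3 ID@4 stall=0 (-) EX@5 MEM@6 WB@7
I3 sub r4 <- r5,r1: IF@4 ID@5 stall=1 (RAW on I1.r5 (WB@6)) EX@7 MEM@8 WB@9

Answer: 5 6 7 9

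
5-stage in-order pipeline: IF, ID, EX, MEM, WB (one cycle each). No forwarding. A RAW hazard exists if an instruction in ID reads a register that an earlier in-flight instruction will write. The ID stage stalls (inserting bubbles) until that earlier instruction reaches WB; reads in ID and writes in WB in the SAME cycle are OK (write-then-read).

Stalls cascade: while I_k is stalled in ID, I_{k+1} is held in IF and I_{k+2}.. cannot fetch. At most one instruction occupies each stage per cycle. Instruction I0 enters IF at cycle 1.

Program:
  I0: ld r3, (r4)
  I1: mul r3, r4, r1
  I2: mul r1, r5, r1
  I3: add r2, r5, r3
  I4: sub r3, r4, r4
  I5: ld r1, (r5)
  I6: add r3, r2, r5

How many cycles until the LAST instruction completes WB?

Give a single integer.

I0 ld r3 <- r4: IF@1 ID@2 stall=0 (-) EX@3 MEM@4 WB@5
I1 mul r3 <- r4,r1: IF@2 ID@3 stall=0 (-) EX@4 MEM@5 WB@6
I2 mul r1 <- r5,r1: IF@3 ID@4 stall=0 (-) EX@5 MEM@6 WB@7
I3 add r2 <- r5,r3: IF@4 ID@5 stall=1 (RAW on I1.r3 (WB@6)) EX@7 MEM@8 WB@9
I4 sub r3 <- r4,r4: IF@5 ID@7 stall=0 (-) EX@8 MEM@9 WB@10
I5 ld r1 <- r5: IF@7 ID@8 stall=0 (-) EX@9 MEM@10 WB@11
I6 add r3 <- r2,r5: IF@8 ID@9 stall=0 (-) EX@10 MEM@11 WB@12

Answer: 12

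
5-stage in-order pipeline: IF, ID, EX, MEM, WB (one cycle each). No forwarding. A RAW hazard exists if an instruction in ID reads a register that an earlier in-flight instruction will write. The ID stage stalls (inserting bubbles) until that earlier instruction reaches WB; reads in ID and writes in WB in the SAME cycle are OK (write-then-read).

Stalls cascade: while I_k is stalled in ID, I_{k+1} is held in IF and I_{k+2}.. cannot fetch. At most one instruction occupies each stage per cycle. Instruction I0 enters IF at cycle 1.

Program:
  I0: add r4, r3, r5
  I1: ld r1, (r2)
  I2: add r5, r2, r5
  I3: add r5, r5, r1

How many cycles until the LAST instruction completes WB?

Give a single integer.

I0 add r4 <- r3,r5: IF@1 ID@2 stall=0 (-) EX@3 MEM@4 WB@5
I1 ld r1 <- r2: IF@2 ID@3 stall=0 (-) EX@4 MEM@5 WB@6
I2 add r5 <- r2,r5: IF@3 ID@4 stall=0 (-) EX@5 MEM@6 WB@7
I3 add r5 <- r5,r1: IF@4 ID@5 stall=2 (RAW on I2.r5 (WB@7)) EX@8 MEM@9 WB@10

Answer: 10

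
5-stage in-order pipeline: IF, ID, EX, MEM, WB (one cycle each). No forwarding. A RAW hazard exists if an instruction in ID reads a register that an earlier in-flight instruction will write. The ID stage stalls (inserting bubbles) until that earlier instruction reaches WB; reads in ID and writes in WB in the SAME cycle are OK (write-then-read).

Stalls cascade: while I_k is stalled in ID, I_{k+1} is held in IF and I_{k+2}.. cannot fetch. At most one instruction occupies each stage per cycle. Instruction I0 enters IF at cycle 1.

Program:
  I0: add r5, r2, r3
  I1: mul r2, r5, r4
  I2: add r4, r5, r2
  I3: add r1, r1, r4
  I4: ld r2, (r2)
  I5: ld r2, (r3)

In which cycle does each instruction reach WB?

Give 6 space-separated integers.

I0 add r5 <- r2,r3: IF@1 ID@2 stall=0 (-) EX@3 MEM@4 WB@5
I1 mul r2 <- r5,r4: IF@2 ID@3 stall=2 (RAW on I0.r5 (WB@5)) EX@6 MEM@7 WB@8
I2 add r4 <- r5,r2: IF@3 ID@6 stall=2 (RAW on I1.r2 (WB@8)) EX@9 MEM@10 WB@11
I3 add r1 <- r1,r4: IF@6 ID@9 stall=2 (RAW on I2.r4 (WB@11)) EX@12 MEM@13 WB@14
I4 ld r2 <- r2: IF@9 ID@12 stall=0 (-) EX@13 MEM@14 WB@15
I5 ld r2 <- r3: IF@12 ID@13 stall=0 (-) EX@14 MEM@15 WB@16

Answer: 5 8 11 14 15 16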